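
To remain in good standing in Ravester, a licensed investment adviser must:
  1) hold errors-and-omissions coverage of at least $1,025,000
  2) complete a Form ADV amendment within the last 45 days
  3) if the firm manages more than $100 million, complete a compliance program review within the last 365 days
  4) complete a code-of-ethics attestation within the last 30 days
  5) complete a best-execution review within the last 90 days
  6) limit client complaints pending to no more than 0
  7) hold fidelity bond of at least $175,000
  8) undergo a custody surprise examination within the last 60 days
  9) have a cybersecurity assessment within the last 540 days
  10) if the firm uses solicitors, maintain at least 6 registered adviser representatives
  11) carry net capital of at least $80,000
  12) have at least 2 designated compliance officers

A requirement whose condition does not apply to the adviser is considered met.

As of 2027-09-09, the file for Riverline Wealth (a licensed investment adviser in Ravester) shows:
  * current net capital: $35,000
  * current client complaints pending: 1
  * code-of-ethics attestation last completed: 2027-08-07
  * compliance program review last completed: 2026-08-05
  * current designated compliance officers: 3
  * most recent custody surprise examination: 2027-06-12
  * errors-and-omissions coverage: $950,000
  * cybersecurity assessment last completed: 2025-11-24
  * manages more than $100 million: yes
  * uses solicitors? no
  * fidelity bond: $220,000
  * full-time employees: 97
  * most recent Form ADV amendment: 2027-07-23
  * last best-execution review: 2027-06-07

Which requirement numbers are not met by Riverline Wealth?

1. errors-and-omissions coverage $950,000 < $1,025,000 → not met
2. Form ADV amendment 48 days ago vs limit 45 → not met
3. condition 'manages more than $100 million' holds; compliance program review 400 days ago vs limit 365 → not met
4. code-of-ethics attestation 33 days ago vs limit 30 → not met
5. best-execution review 94 days ago vs limit 90 → not met
6. client complaints pending 1 > 0 → not met
7. fidelity bond $220,000 ≥ $175,000 → met
8. custody surprise examination 89 days ago vs limit 60 → not met
9. cybersecurity assessment 654 days ago vs limit 540 → not met
10. condition 'uses solicitors' does not hold → requirement n/a → met
11. net capital $35,000 < $80,000 → not met
12. designated compliance officers 3 ≥ 2 → met
Not met: 1, 2, 3, 4, 5, 6, 8, 9, 11

1, 2, 3, 4, 5, 6, 8, 9, 11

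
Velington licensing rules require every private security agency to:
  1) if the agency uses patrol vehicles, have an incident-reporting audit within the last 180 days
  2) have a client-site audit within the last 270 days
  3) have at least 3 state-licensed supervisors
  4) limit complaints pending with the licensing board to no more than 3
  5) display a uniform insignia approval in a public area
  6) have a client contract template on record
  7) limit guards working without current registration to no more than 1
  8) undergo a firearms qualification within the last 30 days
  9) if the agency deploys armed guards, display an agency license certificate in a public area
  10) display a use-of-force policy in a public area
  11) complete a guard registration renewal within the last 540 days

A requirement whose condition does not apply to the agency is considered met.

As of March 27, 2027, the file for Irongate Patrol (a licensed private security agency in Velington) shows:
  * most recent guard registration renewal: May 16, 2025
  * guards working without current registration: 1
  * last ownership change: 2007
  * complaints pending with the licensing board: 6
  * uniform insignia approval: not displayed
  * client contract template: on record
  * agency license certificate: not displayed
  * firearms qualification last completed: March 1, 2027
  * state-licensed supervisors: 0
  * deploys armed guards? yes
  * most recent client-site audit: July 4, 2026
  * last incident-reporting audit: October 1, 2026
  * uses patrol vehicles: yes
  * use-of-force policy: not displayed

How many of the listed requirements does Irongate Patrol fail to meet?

1. condition 'uses patrol vehicles' holds; incident-reporting audit 177 days ago vs limit 180 → met
2. client-site audit 266 days ago vs limit 270 → met
3. state-licensed supervisors 0 < 3 → not met
4. complaints pending with the licensing board 6 > 3 → not met
5. uniform insignia approval absent → not met
6. client contract template present → met
7. guards working without current registration 1 ≤ 1 → met
8. firearms qualification 26 days ago vs limit 30 → met
9. condition 'deploys armed guards' holds; agency license certificate absent → not met
10. use-of-force policy absent → not met
11. guard registration renewal 680 days ago vs limit 540 → not met
Not met: 6 of 11

6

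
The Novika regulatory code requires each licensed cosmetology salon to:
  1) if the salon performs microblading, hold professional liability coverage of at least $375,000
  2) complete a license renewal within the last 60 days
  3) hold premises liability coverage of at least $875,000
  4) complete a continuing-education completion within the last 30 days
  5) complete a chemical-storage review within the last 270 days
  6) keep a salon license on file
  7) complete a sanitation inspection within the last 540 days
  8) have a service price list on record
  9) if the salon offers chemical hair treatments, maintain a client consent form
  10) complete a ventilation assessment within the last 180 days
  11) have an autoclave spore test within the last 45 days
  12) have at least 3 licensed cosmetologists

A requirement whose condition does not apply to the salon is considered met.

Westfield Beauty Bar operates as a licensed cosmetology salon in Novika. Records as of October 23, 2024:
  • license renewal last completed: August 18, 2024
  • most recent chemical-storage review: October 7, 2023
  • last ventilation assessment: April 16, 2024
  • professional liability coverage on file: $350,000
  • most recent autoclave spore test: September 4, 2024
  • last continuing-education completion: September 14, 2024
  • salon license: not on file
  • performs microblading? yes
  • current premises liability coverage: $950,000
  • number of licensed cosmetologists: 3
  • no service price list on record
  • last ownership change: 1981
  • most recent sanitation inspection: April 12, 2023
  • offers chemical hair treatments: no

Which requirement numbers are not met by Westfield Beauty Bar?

1. condition 'performs microblading' holds; professional liability coverage $350,000 < $375,000 → not met
2. license renewal 66 days ago vs limit 60 → not met
3. premises liability coverage $950,000 ≥ $875,000 → met
4. continuing-education completion 39 days ago vs limit 30 → not met
5. chemical-storage review 382 days ago vs limit 270 → not met
6. salon license absent → not met
7. sanitation inspection 560 days ago vs limit 540 → not met
8. service price list absent → not met
9. condition 'offers chemical hair treatments' does not hold → requirement n/a → met
10. ventilation assessment 190 days ago vs limit 180 → not met
11. autoclave spore test 49 days ago vs limit 45 → not met
12. licensed cosmetologists 3 ≥ 3 → met
Not met: 1, 2, 4, 5, 6, 7, 8, 10, 11

1, 2, 4, 5, 6, 7, 8, 10, 11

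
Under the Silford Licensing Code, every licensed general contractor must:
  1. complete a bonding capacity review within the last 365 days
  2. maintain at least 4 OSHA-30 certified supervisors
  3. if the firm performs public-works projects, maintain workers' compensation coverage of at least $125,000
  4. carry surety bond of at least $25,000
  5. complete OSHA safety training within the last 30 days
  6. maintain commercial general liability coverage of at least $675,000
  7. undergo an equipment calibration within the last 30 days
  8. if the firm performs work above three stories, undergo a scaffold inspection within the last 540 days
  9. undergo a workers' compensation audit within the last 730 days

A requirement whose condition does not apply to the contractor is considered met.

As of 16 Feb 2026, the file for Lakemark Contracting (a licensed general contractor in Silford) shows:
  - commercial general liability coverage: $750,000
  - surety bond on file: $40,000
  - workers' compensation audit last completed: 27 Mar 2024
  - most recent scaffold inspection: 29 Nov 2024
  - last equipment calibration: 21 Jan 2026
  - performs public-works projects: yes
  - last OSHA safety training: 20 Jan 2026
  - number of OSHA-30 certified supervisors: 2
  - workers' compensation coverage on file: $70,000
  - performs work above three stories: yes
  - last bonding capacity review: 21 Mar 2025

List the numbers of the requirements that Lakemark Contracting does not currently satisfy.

2, 3

1. bonding capacity review 332 days ago vs limit 365 → met
2. OSHA-30 certified supervisors 2 < 4 → not met
3. condition 'performs public-works projects' holds; workers' compensation coverage $70,000 < $125,000 → not met
4. surety bond $40,000 ≥ $25,000 → met
5. OSHA safety training 27 days ago vs limit 30 → met
6. commercial general liability coverage $750,000 ≥ $675,000 → met
7. equipment calibration 26 days ago vs limit 30 → met
8. condition 'performs work above three stories' holds; scaffold inspection 444 days ago vs limit 540 → met
9. workers' compensation audit 691 days ago vs limit 730 → met
Not met: 2, 3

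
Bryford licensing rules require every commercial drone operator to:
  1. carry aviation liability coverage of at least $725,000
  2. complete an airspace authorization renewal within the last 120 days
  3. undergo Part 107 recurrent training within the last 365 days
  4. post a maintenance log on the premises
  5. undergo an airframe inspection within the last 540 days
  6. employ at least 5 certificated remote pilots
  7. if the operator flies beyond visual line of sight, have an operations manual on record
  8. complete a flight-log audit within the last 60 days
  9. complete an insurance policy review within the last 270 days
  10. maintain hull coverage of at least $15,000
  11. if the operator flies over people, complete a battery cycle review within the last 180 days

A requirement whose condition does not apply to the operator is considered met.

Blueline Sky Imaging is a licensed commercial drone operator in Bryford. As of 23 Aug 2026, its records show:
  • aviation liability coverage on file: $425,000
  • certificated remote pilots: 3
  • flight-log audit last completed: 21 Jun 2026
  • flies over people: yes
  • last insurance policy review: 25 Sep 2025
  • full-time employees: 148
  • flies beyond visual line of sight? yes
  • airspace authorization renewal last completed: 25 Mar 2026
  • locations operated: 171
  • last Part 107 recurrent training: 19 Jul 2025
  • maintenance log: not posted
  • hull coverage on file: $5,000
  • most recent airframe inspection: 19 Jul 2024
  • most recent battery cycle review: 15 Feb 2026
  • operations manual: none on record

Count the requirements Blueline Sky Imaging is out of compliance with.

11

1. aviation liability coverage $425,000 < $725,000 → not met
2. airspace authorization renewal 151 days ago vs limit 120 → not met
3. Part 107 recurrent training 400 days ago vs limit 365 → not met
4. maintenance log absent → not met
5. airframe inspection 765 days ago vs limit 540 → not met
6. certificated remote pilots 3 < 5 → not met
7. condition 'flies beyond visual line of sight' holds; operations manual absent → not met
8. flight-log audit 63 days ago vs limit 60 → not met
9. insurance policy review 332 days ago vs limit 270 → not met
10. hull coverage $5,000 < $15,000 → not met
11. condition 'flies over people' holds; battery cycle review 189 days ago vs limit 180 → not met
Not met: 11 of 11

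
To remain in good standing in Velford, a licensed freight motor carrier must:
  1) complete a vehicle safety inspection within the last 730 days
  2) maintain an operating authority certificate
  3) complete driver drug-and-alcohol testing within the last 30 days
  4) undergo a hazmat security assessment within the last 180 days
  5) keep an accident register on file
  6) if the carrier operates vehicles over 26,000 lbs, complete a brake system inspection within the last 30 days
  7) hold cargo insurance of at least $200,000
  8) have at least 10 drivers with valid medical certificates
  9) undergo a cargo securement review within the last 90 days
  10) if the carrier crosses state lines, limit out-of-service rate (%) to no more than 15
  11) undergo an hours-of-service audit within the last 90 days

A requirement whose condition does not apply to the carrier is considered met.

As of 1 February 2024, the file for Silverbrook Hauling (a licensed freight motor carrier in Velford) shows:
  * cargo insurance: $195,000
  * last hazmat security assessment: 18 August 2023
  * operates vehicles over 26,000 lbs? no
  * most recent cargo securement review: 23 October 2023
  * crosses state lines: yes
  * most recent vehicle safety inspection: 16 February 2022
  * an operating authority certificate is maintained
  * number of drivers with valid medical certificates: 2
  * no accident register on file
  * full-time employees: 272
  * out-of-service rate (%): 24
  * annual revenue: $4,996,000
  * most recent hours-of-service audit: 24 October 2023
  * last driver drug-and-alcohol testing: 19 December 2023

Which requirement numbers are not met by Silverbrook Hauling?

3, 5, 7, 8, 9, 10, 11

1. vehicle safety inspection 715 days ago vs limit 730 → met
2. operating authority certificate present → met
3. driver drug-and-alcohol testing 44 days ago vs limit 30 → not met
4. hazmat security assessment 167 days ago vs limit 180 → met
5. accident register absent → not met
6. condition 'operates vehicles over 26,000 lbs' does not hold → requirement n/a → met
7. cargo insurance $195,000 < $200,000 → not met
8. drivers with valid medical certificates 2 < 10 → not met
9. cargo securement review 101 days ago vs limit 90 → not met
10. condition 'crosses state lines' holds; out-of-service rate (%) 24 > 15 → not met
11. hours-of-service audit 100 days ago vs limit 90 → not met
Not met: 3, 5, 7, 8, 9, 10, 11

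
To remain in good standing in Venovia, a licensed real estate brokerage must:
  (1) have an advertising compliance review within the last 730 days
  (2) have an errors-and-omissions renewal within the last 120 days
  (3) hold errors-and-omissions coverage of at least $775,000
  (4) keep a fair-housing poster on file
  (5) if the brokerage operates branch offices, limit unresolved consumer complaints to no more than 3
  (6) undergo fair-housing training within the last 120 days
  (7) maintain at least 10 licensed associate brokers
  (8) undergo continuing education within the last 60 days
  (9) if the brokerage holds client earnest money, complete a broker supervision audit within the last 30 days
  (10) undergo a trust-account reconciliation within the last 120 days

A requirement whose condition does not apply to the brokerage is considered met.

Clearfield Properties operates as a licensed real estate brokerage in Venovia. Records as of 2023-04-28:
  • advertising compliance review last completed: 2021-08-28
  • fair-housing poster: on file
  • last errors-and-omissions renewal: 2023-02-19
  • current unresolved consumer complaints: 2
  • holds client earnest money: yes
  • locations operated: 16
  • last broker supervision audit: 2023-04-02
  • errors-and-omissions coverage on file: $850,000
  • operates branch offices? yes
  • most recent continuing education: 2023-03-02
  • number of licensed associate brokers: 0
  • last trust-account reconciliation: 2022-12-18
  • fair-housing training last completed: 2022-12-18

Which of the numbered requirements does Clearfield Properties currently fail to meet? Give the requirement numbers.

1. advertising compliance review 608 days ago vs limit 730 → met
2. errors-and-omissions renewal 68 days ago vs limit 120 → met
3. errors-and-omissions coverage $850,000 ≥ $775,000 → met
4. fair-housing poster present → met
5. condition 'operates branch offices' holds; unresolved consumer complaints 2 ≤ 3 → met
6. fair-housing training 131 days ago vs limit 120 → not met
7. licensed associate brokers 0 < 10 → not met
8. continuing education 57 days ago vs limit 60 → met
9. condition 'holds client earnest money' holds; broker supervision audit 26 days ago vs limit 30 → met
10. trust-account reconciliation 131 days ago vs limit 120 → not met
Not met: 6, 7, 10

6, 7, 10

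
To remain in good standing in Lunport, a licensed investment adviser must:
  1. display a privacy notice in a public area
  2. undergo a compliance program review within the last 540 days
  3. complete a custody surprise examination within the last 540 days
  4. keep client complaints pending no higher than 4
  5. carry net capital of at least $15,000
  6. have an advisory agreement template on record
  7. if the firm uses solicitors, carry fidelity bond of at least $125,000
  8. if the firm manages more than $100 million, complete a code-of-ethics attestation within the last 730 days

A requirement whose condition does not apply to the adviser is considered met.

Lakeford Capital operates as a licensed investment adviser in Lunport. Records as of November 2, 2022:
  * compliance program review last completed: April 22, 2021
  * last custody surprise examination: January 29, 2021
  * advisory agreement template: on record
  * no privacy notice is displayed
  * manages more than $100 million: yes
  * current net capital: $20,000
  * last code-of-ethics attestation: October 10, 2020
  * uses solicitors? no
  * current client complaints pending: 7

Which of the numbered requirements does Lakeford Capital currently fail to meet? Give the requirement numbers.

1. privacy notice absent → not met
2. compliance program review 559 days ago vs limit 540 → not met
3. custody surprise examination 642 days ago vs limit 540 → not met
4. client complaints pending 7 > 4 → not met
5. net capital $20,000 ≥ $15,000 → met
6. advisory agreement template present → met
7. condition 'uses solicitors' does not hold → requirement n/a → met
8. condition 'manages more than $100 million' holds; code-of-ethics attestation 753 days ago vs limit 730 → not met
Not met: 1, 2, 3, 4, 8

1, 2, 3, 4, 8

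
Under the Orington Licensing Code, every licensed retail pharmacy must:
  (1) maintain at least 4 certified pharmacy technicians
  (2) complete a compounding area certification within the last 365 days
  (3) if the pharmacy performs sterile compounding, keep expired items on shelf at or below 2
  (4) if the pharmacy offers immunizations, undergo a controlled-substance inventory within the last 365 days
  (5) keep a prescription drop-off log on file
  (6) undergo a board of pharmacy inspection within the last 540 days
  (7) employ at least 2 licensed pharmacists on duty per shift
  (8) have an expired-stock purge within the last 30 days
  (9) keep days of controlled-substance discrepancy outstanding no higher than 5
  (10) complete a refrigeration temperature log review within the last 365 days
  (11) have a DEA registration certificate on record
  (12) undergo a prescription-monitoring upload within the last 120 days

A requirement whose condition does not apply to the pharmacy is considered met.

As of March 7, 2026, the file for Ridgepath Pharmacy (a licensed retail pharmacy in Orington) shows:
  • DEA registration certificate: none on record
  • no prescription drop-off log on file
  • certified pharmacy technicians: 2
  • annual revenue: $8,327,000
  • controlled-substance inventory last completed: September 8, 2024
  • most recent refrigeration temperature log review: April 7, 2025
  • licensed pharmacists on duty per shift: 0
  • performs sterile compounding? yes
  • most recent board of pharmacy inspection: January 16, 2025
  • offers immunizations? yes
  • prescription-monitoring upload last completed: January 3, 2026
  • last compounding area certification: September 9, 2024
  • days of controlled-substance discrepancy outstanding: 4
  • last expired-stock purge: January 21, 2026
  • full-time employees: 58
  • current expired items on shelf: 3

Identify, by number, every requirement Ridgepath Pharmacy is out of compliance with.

1, 2, 3, 4, 5, 7, 8, 11

1. certified pharmacy technicians 2 < 4 → not met
2. compounding area certification 544 days ago vs limit 365 → not met
3. condition 'performs sterile compounding' holds; expired items on shelf 3 > 2 → not met
4. condition 'offers immunizations' holds; controlled-substance inventory 545 days ago vs limit 365 → not met
5. prescription drop-off log absent → not met
6. board of pharmacy inspection 415 days ago vs limit 540 → met
7. licensed pharmacists on duty per shift 0 < 2 → not met
8. expired-stock purge 45 days ago vs limit 30 → not met
9. days of controlled-substance discrepancy outstanding 4 ≤ 5 → met
10. refrigeration temperature log review 334 days ago vs limit 365 → met
11. DEA registration certificate absent → not met
12. prescription-monitoring upload 63 days ago vs limit 120 → met
Not met: 1, 2, 3, 4, 5, 7, 8, 11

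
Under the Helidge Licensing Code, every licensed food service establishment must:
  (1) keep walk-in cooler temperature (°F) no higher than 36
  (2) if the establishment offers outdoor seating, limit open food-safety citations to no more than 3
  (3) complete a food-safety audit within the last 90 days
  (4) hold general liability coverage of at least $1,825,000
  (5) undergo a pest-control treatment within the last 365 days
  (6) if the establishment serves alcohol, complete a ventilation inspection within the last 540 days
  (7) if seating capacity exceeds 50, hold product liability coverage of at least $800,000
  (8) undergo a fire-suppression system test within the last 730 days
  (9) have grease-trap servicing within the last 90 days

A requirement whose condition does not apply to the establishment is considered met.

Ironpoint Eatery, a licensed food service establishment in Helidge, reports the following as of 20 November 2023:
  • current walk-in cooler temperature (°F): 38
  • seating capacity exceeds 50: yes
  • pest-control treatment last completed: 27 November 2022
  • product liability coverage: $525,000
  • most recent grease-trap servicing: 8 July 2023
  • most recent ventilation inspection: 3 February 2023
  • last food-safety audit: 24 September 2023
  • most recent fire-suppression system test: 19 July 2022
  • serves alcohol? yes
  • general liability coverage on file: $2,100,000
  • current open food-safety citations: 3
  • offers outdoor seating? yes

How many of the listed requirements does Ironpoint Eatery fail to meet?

3

1. walk-in cooler temperature (°F) 38 > 36 → not met
2. condition 'offers outdoor seating' holds; open food-safety citations 3 ≤ 3 → met
3. food-safety audit 57 days ago vs limit 90 → met
4. general liability coverage $2,100,000 ≥ $1,825,000 → met
5. pest-control treatment 358 days ago vs limit 365 → met
6. condition 'serves alcohol' holds; ventilation inspection 290 days ago vs limit 540 → met
7. condition 'seating capacity exceeds 50' holds; product liability coverage $525,000 < $800,000 → not met
8. fire-suppression system test 489 days ago vs limit 730 → met
9. grease-trap servicing 135 days ago vs limit 90 → not met
Not met: 3 of 9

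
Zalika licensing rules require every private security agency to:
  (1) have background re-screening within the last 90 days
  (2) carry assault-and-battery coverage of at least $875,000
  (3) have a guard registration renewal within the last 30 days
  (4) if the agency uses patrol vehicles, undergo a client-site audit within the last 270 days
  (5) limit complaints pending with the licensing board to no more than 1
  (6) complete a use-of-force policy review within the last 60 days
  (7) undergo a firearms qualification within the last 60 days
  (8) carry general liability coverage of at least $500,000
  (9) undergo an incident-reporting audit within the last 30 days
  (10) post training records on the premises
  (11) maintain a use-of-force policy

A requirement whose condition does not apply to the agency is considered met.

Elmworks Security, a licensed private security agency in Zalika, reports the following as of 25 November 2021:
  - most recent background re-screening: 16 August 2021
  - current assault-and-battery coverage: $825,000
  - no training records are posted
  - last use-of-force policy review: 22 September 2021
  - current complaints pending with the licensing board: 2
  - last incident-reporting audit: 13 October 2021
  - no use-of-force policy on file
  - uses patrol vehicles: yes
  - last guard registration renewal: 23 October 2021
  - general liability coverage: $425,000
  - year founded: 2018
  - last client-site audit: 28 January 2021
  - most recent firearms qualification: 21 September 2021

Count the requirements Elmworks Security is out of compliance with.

11

1. background re-screening 101 days ago vs limit 90 → not met
2. assault-and-battery coverage $825,000 < $875,000 → not met
3. guard registration renewal 33 days ago vs limit 30 → not met
4. condition 'uses patrol vehicles' holds; client-site audit 301 days ago vs limit 270 → not met
5. complaints pending with the licensing board 2 > 1 → not met
6. use-of-force policy review 64 days ago vs limit 60 → not met
7. firearms qualification 65 days ago vs limit 60 → not met
8. general liability coverage $425,000 < $500,000 → not met
9. incident-reporting audit 43 days ago vs limit 30 → not met
10. training records absent → not met
11. use-of-force policy absent → not met
Not met: 11 of 11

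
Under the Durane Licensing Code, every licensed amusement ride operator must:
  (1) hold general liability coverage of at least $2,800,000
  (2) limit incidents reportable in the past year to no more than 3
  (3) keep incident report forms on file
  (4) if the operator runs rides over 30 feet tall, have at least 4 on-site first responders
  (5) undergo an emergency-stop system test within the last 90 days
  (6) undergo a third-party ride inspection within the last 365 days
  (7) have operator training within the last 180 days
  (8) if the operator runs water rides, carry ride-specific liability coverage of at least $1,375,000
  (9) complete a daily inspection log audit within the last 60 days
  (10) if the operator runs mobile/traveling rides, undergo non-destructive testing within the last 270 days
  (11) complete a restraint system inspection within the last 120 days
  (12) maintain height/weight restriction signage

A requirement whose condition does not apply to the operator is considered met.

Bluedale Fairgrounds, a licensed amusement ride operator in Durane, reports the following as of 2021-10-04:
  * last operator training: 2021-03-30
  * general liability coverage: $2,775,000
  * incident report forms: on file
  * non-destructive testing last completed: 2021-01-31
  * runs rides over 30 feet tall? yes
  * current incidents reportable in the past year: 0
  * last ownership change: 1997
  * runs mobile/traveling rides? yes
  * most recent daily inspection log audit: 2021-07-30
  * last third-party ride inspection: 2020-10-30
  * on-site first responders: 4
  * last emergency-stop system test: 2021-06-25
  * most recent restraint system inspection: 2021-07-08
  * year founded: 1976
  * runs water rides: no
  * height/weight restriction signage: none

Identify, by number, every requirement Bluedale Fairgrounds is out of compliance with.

1, 5, 7, 9, 12

1. general liability coverage $2,775,000 < $2,800,000 → not met
2. incidents reportable in the past year 0 ≤ 3 → met
3. incident report forms present → met
4. condition 'runs rides over 30 feet tall' holds; on-site first responders 4 ≥ 4 → met
5. emergency-stop system test 101 days ago vs limit 90 → not met
6. third-party ride inspection 339 days ago vs limit 365 → met
7. operator training 188 days ago vs limit 180 → not met
8. condition 'runs water rides' does not hold → requirement n/a → met
9. daily inspection log audit 66 days ago vs limit 60 → not met
10. condition 'runs mobile/traveling rides' holds; non-destructive testing 246 days ago vs limit 270 → met
11. restraint system inspection 88 days ago vs limit 120 → met
12. height/weight restriction signage absent → not met
Not met: 1, 5, 7, 9, 12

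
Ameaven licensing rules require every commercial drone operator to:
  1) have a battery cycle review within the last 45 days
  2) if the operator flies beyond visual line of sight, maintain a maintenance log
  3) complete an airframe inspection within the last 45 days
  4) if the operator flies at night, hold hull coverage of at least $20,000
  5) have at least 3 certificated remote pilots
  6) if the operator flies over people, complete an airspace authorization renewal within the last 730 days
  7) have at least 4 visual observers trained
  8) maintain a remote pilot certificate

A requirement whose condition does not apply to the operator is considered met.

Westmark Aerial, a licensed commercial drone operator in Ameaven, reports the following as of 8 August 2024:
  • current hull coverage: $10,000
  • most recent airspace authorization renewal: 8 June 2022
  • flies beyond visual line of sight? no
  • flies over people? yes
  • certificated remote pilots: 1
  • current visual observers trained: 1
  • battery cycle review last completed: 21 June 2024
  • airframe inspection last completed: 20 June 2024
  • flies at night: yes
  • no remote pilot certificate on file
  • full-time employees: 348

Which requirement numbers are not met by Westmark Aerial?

1. battery cycle review 48 days ago vs limit 45 → not met
2. condition 'flies beyond visual line of sight' does not hold → requirement n/a → met
3. airframe inspection 49 days ago vs limit 45 → not met
4. condition 'flies at night' holds; hull coverage $10,000 < $20,000 → not met
5. certificated remote pilots 1 < 3 → not met
6. condition 'flies over people' holds; airspace authorization renewal 792 days ago vs limit 730 → not met
7. visual observers trained 1 < 4 → not met
8. remote pilot certificate absent → not met
Not met: 1, 3, 4, 5, 6, 7, 8

1, 3, 4, 5, 6, 7, 8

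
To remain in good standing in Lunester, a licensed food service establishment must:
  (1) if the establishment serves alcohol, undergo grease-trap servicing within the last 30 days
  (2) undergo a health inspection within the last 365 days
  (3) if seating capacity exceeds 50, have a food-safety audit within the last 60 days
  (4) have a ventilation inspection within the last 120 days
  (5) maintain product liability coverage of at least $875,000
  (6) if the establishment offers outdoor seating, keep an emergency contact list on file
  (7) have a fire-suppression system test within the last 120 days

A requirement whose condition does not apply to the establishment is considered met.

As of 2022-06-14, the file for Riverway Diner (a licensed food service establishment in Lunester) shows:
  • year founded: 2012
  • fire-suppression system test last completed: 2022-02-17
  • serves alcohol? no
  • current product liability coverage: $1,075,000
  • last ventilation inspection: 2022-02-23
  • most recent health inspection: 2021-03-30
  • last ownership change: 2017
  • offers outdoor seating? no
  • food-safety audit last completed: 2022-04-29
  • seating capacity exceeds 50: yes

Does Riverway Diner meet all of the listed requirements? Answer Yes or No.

No

1. condition 'serves alcohol' does not hold → requirement n/a → met
2. health inspection 441 days ago vs limit 365 → not met
3. condition 'seating capacity exceeds 50' holds; food-safety audit 46 days ago vs limit 60 → met
4. ventilation inspection 111 days ago vs limit 120 → met
5. product liability coverage $1,075,000 ≥ $875,000 → met
6. condition 'offers outdoor seating' does not hold → requirement n/a → met
7. fire-suppression system test 117 days ago vs limit 120 → met
Not met: 2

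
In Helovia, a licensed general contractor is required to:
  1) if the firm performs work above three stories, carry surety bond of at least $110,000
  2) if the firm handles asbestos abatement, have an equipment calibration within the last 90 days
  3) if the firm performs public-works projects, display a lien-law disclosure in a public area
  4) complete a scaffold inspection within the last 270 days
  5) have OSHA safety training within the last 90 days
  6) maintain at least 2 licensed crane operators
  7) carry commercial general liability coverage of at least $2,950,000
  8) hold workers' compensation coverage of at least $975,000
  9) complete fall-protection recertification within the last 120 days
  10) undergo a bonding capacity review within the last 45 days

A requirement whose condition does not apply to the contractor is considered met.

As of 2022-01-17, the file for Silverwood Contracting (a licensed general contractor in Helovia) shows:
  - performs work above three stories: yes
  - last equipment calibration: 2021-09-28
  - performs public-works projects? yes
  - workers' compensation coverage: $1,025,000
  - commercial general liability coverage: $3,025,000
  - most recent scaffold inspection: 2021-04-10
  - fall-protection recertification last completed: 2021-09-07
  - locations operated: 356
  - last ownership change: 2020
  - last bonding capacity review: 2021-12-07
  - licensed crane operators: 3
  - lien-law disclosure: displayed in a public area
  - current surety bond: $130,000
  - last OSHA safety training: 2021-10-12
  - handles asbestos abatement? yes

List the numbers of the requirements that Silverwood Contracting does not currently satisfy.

1. condition 'performs work above three stories' holds; surety bond $130,000 ≥ $110,000 → met
2. condition 'handles asbestos abatement' holds; equipment calibration 111 days ago vs limit 90 → not met
3. condition 'performs public-works projects' holds; lien-law disclosure present → met
4. scaffold inspection 282 days ago vs limit 270 → not met
5. OSHA safety training 97 days ago vs limit 90 → not met
6. licensed crane operators 3 ≥ 2 → met
7. commercial general liability coverage $3,025,000 ≥ $2,950,000 → met
8. workers' compensation coverage $1,025,000 ≥ $975,000 → met
9. fall-protection recertification 132 days ago vs limit 120 → not met
10. bonding capacity review 41 days ago vs limit 45 → met
Not met: 2, 4, 5, 9

2, 4, 5, 9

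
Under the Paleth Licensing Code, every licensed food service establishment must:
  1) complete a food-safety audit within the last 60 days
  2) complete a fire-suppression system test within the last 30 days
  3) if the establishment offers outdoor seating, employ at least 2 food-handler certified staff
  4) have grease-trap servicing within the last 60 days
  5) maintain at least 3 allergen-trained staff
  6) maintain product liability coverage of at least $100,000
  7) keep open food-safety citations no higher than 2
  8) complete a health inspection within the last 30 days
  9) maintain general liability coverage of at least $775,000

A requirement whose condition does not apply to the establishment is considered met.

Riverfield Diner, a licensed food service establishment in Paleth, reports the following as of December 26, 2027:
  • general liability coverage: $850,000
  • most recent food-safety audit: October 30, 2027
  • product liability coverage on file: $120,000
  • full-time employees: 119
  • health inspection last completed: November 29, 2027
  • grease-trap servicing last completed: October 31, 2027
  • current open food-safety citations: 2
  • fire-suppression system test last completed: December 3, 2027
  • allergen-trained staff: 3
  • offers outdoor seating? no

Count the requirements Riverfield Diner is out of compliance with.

0

1. food-safety audit 57 days ago vs limit 60 → met
2. fire-suppression system test 23 days ago vs limit 30 → met
3. condition 'offers outdoor seating' does not hold → requirement n/a → met
4. grease-trap servicing 56 days ago vs limit 60 → met
5. allergen-trained staff 3 ≥ 3 → met
6. product liability coverage $120,000 ≥ $100,000 → met
7. open food-safety citations 2 ≤ 2 → met
8. health inspection 27 days ago vs limit 30 → met
9. general liability coverage $850,000 ≥ $775,000 → met
Not met: 0 of 9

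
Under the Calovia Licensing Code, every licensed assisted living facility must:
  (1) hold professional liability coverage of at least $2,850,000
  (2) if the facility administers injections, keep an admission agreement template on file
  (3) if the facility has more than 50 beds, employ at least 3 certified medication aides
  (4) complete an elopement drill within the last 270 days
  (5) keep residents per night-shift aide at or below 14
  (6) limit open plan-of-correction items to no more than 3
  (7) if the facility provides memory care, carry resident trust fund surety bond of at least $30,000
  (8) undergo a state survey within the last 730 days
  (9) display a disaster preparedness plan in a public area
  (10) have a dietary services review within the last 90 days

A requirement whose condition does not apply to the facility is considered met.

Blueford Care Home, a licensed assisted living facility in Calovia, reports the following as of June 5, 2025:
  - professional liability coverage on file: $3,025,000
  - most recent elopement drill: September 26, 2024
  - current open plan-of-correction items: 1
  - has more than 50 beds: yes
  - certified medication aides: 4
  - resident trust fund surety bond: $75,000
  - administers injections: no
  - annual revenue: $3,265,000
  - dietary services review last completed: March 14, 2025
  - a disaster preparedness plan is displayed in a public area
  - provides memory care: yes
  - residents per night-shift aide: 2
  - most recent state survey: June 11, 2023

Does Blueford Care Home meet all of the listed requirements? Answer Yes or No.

Yes

1. professional liability coverage $3,025,000 ≥ $2,850,000 → met
2. condition 'administers injections' does not hold → requirement n/a → met
3. condition 'has more than 50 beds' holds; certified medication aides 4 ≥ 3 → met
4. elopement drill 252 days ago vs limit 270 → met
5. residents per night-shift aide 2 ≤ 14 → met
6. open plan-of-correction items 1 ≤ 3 → met
7. condition 'provides memory care' holds; resident trust fund surety bond $75,000 ≥ $30,000 → met
8. state survey 725 days ago vs limit 730 → met
9. disaster preparedness plan present → met
10. dietary services review 83 days ago vs limit 90 → met
All met.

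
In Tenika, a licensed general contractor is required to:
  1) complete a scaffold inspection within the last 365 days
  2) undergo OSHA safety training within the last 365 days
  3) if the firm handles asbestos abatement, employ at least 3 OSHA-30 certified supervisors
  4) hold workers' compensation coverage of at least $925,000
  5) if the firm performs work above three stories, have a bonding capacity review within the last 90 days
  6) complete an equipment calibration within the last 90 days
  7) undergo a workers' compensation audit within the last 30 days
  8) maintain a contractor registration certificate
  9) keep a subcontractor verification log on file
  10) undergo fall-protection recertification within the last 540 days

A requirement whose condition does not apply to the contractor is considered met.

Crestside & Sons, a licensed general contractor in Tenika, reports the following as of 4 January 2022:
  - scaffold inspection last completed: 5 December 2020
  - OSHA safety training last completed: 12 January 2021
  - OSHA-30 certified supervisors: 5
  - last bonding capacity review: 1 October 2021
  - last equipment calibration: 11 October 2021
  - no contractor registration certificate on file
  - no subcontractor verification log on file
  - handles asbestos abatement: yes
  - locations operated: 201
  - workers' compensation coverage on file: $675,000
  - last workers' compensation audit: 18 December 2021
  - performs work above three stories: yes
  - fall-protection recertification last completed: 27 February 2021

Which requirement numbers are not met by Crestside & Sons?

1, 4, 5, 8, 9

1. scaffold inspection 395 days ago vs limit 365 → not met
2. OSHA safety training 357 days ago vs limit 365 → met
3. condition 'handles asbestos abatement' holds; OSHA-30 certified supervisors 5 ≥ 3 → met
4. workers' compensation coverage $675,000 < $925,000 → not met
5. condition 'performs work above three stories' holds; bonding capacity review 95 days ago vs limit 90 → not met
6. equipment calibration 85 days ago vs limit 90 → met
7. workers' compensation audit 17 days ago vs limit 30 → met
8. contractor registration certificate absent → not met
9. subcontractor verification log absent → not met
10. fall-protection recertification 311 days ago vs limit 540 → met
Not met: 1, 4, 5, 8, 9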